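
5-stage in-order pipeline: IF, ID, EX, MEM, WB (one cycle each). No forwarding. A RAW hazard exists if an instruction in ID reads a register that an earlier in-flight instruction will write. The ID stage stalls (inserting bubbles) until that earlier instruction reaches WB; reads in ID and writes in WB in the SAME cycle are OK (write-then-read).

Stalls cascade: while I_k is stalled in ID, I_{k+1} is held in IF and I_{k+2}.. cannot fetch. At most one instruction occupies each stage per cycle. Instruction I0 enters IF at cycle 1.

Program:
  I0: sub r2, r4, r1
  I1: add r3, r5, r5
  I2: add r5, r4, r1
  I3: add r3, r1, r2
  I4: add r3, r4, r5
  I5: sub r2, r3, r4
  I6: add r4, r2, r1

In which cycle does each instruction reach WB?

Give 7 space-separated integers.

I0 sub r2 <- r4,r1: IF@1 ID@2 stall=0 (-) EX@3 MEM@4 WB@5
I1 add r3 <- r5,r5: IF@2 ID@3 stall=0 (-) EX@4 MEM@5 WB@6
I2 add r5 <- r4,r1: IF@3 ID@4 stall=0 (-) EX@5 MEM@6 WB@7
I3 add r3 <- r1,r2: IF@4 ID@5 stall=0 (-) EX@6 MEM@7 WB@8
I4 add r3 <- r4,r5: IF@5 ID@6 stall=1 (RAW on I2.r5 (WB@7)) EX@8 MEM@9 WB@10
I5 sub r2 <- r3,r4: IF@6 ID@8 stall=2 (RAW on I4.r3 (WB@10)) EX@11 MEM@12 WB@13
I6 add r4 <- r2,r1: IF@8 ID@11 stall=2 (RAW on I5.r2 (WB@13)) EX@14 MEM@15 WB@16

Answer: 5 6 7 8 10 13 16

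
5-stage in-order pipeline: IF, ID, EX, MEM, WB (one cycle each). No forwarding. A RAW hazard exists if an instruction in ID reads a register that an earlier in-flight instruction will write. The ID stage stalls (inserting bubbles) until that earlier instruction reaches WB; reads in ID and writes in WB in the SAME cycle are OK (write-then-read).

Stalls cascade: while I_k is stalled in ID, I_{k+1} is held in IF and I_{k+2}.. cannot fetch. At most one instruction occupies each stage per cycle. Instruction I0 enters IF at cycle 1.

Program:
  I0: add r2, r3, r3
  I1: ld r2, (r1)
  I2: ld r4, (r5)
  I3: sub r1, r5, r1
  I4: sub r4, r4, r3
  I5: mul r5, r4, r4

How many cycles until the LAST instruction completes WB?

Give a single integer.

Answer: 13

Derivation:
I0 add r2 <- r3,r3: IF@1 ID@2 stall=0 (-) EX@3 MEM@4 WB@5
I1 ld r2 <- r1: IF@2 ID@3 stall=0 (-) EX@4 MEM@5 WB@6
I2 ld r4 <- r5: IF@3 ID@4 stall=0 (-) EX@5 MEM@6 WB@7
I3 sub r1 <- r5,r1: IF@4 ID@5 stall=0 (-) EX@6 MEM@7 WB@8
I4 sub r4 <- r4,r3: IF@5 ID@6 stall=1 (RAW on I2.r4 (WB@7)) EX@8 MEM@9 WB@10
I5 mul r5 <- r4,r4: IF@6 ID@8 stall=2 (RAW on I4.r4 (WB@10)) EX@11 MEM@12 WB@13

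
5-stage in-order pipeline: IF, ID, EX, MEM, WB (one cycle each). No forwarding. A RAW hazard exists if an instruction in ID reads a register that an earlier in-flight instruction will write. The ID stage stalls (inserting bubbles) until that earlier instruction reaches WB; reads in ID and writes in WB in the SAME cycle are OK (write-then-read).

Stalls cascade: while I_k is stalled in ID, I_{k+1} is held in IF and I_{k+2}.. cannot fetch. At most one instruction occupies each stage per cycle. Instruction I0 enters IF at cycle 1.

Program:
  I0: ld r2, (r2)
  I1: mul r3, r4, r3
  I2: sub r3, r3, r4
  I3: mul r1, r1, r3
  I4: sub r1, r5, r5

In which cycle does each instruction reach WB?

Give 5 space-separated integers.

Answer: 5 6 9 12 13

Derivation:
I0 ld r2 <- r2: IF@1 ID@2 stall=0 (-) EX@3 MEM@4 WB@5
I1 mul r3 <- r4,r3: IF@2 ID@3 stall=0 (-) EX@4 MEM@5 WB@6
I2 sub r3 <- r3,r4: IF@3 ID@4 stall=2 (RAW on I1.r3 (WB@6)) EX@7 MEM@8 WB@9
I3 mul r1 <- r1,r3: IF@4 ID@7 stall=2 (RAW on I2.r3 (WB@9)) EX@10 MEM@11 WB@12
I4 sub r1 <- r5,r5: IF@7 ID@10 stall=0 (-) EX@11 MEM@12 WB@13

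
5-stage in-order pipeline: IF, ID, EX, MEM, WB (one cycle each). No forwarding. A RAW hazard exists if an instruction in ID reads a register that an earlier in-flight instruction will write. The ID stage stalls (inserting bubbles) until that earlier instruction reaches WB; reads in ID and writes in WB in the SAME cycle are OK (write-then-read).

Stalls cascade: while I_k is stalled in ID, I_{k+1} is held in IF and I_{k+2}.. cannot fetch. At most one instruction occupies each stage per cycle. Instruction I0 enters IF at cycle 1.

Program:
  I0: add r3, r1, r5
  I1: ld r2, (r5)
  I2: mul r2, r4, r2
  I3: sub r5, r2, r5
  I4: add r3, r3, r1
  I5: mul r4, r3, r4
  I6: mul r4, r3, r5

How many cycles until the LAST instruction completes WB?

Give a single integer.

Answer: 17

Derivation:
I0 add r3 <- r1,r5: IF@1 ID@2 stall=0 (-) EX@3 MEM@4 WB@5
I1 ld r2 <- r5: IF@2 ID@3 stall=0 (-) EX@4 MEM@5 WB@6
I2 mul r2 <- r4,r2: IF@3 ID@4 stall=2 (RAW on I1.r2 (WB@6)) EX@7 MEM@8 WB@9
I3 sub r5 <- r2,r5: IF@4 ID@7 stall=2 (RAW on I2.r2 (WB@9)) EX@10 MEM@11 WB@12
I4 add r3 <- r3,r1: IF@7 ID@10 stall=0 (-) EX@11 MEM@12 WB@13
I5 mul r4 <- r3,r4: IF@10 ID@11 stall=2 (RAW on I4.r3 (WB@13)) EX@14 MEM@15 WB@16
I6 mul r4 <- r3,r5: IF@11 ID@14 stall=0 (-) EX@15 MEM@16 WB@17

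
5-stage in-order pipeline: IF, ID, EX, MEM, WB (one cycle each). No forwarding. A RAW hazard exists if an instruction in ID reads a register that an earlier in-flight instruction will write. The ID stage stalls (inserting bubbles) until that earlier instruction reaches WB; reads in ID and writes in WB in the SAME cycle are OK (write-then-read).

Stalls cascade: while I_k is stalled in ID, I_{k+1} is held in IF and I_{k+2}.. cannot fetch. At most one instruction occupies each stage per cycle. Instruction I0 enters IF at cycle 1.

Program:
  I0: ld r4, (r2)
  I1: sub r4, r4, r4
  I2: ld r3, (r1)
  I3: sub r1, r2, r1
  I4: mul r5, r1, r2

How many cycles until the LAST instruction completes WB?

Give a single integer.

Answer: 13

Derivation:
I0 ld r4 <- r2: IF@1 ID@2 stall=0 (-) EX@3 MEM@4 WB@5
I1 sub r4 <- r4,r4: IF@2 ID@3 stall=2 (RAW on I0.r4 (WB@5)) EX@6 MEM@7 WB@8
I2 ld r3 <- r1: IF@3 ID@6 stall=0 (-) EX@7 MEM@8 WB@9
I3 sub r1 <- r2,r1: IF@6 ID@7 stall=0 (-) EX@8 MEM@9 WB@10
I4 mul r5 <- r1,r2: IF@7 ID@8 stall=2 (RAW on I3.r1 (WB@10)) EX@11 MEM@12 WB@13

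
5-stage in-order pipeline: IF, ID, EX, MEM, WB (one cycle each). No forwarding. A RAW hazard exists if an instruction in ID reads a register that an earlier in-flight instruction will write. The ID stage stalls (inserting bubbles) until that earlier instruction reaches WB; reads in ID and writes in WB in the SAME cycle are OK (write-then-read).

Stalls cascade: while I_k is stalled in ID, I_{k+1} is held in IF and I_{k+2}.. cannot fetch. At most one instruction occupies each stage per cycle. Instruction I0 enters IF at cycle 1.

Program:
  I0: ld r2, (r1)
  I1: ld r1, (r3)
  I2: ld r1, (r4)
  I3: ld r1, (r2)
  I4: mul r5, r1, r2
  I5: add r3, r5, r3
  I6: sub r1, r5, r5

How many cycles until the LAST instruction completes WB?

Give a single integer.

I0 ld r2 <- r1: IF@1 ID@2 stall=0 (-) EX@3 MEM@4 WB@5
I1 ld r1 <- r3: IF@2 ID@3 stall=0 (-) EX@4 MEM@5 WB@6
I2 ld r1 <- r4: IF@3 ID@4 stall=0 (-) EX@5 MEM@6 WB@7
I3 ld r1 <- r2: IF@4 ID@5 stall=0 (-) EX@6 MEM@7 WB@8
I4 mul r5 <- r1,r2: IF@5 ID@6 stall=2 (RAW on I3.r1 (WB@8)) EX@9 MEM@10 WB@11
I5 add r3 <- r5,r3: IF@6 ID@9 stall=2 (RAW on I4.r5 (WB@11)) EX@12 MEM@13 WB@14
I6 sub r1 <- r5,r5: IF@9 ID@12 stall=0 (-) EX@13 MEM@14 WB@15

Answer: 15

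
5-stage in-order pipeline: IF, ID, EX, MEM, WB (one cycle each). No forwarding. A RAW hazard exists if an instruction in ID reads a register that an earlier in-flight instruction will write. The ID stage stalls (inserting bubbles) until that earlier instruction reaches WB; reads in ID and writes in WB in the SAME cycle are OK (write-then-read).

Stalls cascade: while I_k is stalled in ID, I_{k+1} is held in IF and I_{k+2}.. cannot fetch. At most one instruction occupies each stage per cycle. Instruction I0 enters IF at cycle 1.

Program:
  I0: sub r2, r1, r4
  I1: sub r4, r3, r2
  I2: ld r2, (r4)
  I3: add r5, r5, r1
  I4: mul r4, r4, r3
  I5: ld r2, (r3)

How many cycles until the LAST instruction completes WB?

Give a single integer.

Answer: 14

Derivation:
I0 sub r2 <- r1,r4: IF@1 ID@2 stall=0 (-) EX@3 MEM@4 WB@5
I1 sub r4 <- r3,r2: IF@2 ID@3 stall=2 (RAW on I0.r2 (WB@5)) EX@6 MEM@7 WB@8
I2 ld r2 <- r4: IF@3 ID@6 stall=2 (RAW on I1.r4 (WB@8)) EX@9 MEM@10 WB@11
I3 add r5 <- r5,r1: IF@6 ID@9 stall=0 (-) EX@10 MEM@11 WB@12
I4 mul r4 <- r4,r3: IF@9 ID@10 stall=0 (-) EX@11 MEM@12 WB@13
I5 ld r2 <- r3: IF@10 ID@11 stall=0 (-) EX@12 MEM@13 WB@14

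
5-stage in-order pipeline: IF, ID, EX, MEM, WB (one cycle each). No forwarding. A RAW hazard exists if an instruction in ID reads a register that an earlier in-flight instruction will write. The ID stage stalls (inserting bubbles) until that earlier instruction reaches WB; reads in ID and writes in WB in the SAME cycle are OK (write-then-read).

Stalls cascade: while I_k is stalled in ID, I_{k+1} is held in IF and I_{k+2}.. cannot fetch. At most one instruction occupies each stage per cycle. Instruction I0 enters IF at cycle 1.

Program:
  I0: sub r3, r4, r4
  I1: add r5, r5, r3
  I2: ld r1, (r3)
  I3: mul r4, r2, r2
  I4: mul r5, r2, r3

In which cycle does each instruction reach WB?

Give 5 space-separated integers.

Answer: 5 8 9 10 11

Derivation:
I0 sub r3 <- r4,r4: IF@1 ID@2 stall=0 (-) EX@3 MEM@4 WB@5
I1 add r5 <- r5,r3: IF@2 ID@3 stall=2 (RAW on I0.r3 (WB@5)) EX@6 MEM@7 WB@8
I2 ld r1 <- r3: IF@3 ID@6 stall=0 (-) EX@7 MEM@8 WB@9
I3 mul r4 <- r2,r2: IF@6 ID@7 stall=0 (-) EX@8 MEM@9 WB@10
I4 mul r5 <- r2,r3: IF@7 ID@8 stall=0 (-) EX@9 MEM@10 WB@11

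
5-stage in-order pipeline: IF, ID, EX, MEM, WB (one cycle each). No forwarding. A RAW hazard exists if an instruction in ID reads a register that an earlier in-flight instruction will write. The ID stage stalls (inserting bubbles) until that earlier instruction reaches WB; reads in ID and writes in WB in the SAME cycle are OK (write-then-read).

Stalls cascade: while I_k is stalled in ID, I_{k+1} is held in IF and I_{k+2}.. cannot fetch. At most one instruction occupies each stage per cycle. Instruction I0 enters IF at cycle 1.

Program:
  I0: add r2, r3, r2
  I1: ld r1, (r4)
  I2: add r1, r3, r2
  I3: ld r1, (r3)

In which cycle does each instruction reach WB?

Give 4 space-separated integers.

I0 add r2 <- r3,r2: IF@1 ID@2 stall=0 (-) EX@3 MEM@4 WB@5
I1 ld r1 <- r4: IF@2 ID@3 stall=0 (-) EX@4 MEM@5 WB@6
I2 add r1 <- r3,r2: IF@3 ID@4 stall=1 (RAW on I0.r2 (WB@5)) EX@6 MEM@7 WB@8
I3 ld r1 <- r3: IF@4 ID@6 stall=0 (-) EX@7 MEM@8 WB@9

Answer: 5 6 8 9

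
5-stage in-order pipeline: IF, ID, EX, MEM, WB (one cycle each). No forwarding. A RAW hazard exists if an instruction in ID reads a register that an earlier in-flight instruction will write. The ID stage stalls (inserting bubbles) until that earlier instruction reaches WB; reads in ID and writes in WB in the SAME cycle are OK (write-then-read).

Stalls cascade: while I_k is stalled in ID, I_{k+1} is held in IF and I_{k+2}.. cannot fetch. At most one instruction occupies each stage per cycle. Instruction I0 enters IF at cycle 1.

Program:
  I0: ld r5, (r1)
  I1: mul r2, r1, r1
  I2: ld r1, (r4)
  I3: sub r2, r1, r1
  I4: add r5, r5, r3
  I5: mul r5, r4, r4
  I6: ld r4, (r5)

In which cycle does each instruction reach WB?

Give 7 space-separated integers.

Answer: 5 6 7 10 11 12 15

Derivation:
I0 ld r5 <- r1: IF@1 ID@2 stall=0 (-) EX@3 MEM@4 WB@5
I1 mul r2 <- r1,r1: IF@2 ID@3 stall=0 (-) EX@4 MEM@5 WB@6
I2 ld r1 <- r4: IF@3 ID@4 stall=0 (-) EX@5 MEM@6 WB@7
I3 sub r2 <- r1,r1: IF@4 ID@5 stall=2 (RAW on I2.r1 (WB@7)) EX@8 MEM@9 WB@10
I4 add r5 <- r5,r3: IF@5 ID@8 stall=0 (-) EX@9 MEM@10 WB@11
I5 mul r5 <- r4,r4: IF@8 ID@9 stall=0 (-) EX@10 MEM@11 WB@12
I6 ld r4 <- r5: IF@9 ID@10 stall=2 (RAW on I5.r5 (WB@12)) EX@13 MEM@14 WB@15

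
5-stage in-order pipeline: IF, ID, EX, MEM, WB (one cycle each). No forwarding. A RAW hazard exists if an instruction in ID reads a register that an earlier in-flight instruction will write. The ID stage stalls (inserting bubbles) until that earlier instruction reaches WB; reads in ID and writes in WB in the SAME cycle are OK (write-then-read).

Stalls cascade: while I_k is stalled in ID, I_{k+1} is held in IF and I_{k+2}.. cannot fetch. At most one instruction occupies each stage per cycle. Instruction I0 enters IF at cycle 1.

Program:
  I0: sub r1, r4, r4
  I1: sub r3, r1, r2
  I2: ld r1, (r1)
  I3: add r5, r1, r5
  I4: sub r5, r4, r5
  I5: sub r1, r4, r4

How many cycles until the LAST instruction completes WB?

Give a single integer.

Answer: 16

Derivation:
I0 sub r1 <- r4,r4: IF@1 ID@2 stall=0 (-) EX@3 MEM@4 WB@5
I1 sub r3 <- r1,r2: IF@2 ID@3 stall=2 (RAW on I0.r1 (WB@5)) EX@6 MEM@7 WB@8
I2 ld r1 <- r1: IF@3 ID@6 stall=0 (-) EX@7 MEM@8 WB@9
I3 add r5 <- r1,r5: IF@6 ID@7 stall=2 (RAW on I2.r1 (WB@9)) EX@10 MEM@11 WB@12
I4 sub r5 <- r4,r5: IF@7 ID@10 stall=2 (RAW on I3.r5 (WB@12)) EX@13 MEM@14 WB@15
I5 sub r1 <- r4,r4: IF@10 ID@13 stall=0 (-) EX@14 MEM@15 WB@16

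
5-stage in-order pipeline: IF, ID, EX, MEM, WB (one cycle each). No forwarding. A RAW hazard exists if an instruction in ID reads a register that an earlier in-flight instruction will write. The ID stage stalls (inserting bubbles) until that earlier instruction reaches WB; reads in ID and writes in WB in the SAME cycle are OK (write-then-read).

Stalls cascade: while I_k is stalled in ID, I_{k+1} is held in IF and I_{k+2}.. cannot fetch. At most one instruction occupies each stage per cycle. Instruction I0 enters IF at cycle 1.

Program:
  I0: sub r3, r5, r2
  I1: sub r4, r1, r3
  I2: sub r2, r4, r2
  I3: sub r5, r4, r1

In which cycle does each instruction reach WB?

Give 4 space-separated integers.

Answer: 5 8 11 12

Derivation:
I0 sub r3 <- r5,r2: IF@1 ID@2 stall=0 (-) EX@3 MEM@4 WB@5
I1 sub r4 <- r1,r3: IF@2 ID@3 stall=2 (RAW on I0.r3 (WB@5)) EX@6 MEM@7 WB@8
I2 sub r2 <- r4,r2: IF@3 ID@6 stall=2 (RAW on I1.r4 (WB@8)) EX@9 MEM@10 WB@11
I3 sub r5 <- r4,r1: IF@6 ID@9 stall=0 (-) EX@10 MEM@11 WB@12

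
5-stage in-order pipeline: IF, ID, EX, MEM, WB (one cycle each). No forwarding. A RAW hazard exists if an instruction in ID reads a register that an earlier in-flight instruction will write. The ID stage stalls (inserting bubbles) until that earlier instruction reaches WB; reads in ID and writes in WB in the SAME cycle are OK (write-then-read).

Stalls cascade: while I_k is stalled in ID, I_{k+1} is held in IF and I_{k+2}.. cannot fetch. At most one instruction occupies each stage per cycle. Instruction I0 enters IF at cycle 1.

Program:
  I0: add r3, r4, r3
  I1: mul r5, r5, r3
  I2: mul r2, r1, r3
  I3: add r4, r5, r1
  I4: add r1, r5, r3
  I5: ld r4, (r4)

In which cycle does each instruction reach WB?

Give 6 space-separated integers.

Answer: 5 8 9 11 12 14

Derivation:
I0 add r3 <- r4,r3: IF@1 ID@2 stall=0 (-) EX@3 MEM@4 WB@5
I1 mul r5 <- r5,r3: IF@2 ID@3 stall=2 (RAW on I0.r3 (WB@5)) EX@6 MEM@7 WB@8
I2 mul r2 <- r1,r3: IF@3 ID@6 stall=0 (-) EX@7 MEM@8 WB@9
I3 add r4 <- r5,r1: IF@6 ID@7 stall=1 (RAW on I1.r5 (WB@8)) EX@9 MEM@10 WB@11
I4 add r1 <- r5,r3: IF@7 ID@9 stall=0 (-) EX@10 MEM@11 WB@12
I5 ld r4 <- r4: IF@9 ID@10 stall=1 (RAW on I3.r4 (WB@11)) EX@12 MEM@13 WB@14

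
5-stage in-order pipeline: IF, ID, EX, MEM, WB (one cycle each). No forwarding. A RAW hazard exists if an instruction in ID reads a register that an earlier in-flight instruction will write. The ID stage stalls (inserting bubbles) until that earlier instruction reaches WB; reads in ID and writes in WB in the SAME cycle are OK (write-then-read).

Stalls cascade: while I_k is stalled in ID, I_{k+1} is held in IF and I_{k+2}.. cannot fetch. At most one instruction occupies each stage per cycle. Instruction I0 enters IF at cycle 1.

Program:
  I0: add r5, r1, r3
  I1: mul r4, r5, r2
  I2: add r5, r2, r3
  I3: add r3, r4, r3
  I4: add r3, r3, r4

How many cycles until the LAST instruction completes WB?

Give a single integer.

Answer: 14

Derivation:
I0 add r5 <- r1,r3: IF@1 ID@2 stall=0 (-) EX@3 MEM@4 WB@5
I1 mul r4 <- r5,r2: IF@2 ID@3 stall=2 (RAW on I0.r5 (WB@5)) EX@6 MEM@7 WB@8
I2 add r5 <- r2,r3: IF@3 ID@6 stall=0 (-) EX@7 MEM@8 WB@9
I3 add r3 <- r4,r3: IF@6 ID@7 stall=1 (RAW on I1.r4 (WB@8)) EX@9 MEM@10 WB@11
I4 add r3 <- r3,r4: IF@7 ID@9 stall=2 (RAW on I3.r3 (WB@11)) EX@12 MEM@13 WB@14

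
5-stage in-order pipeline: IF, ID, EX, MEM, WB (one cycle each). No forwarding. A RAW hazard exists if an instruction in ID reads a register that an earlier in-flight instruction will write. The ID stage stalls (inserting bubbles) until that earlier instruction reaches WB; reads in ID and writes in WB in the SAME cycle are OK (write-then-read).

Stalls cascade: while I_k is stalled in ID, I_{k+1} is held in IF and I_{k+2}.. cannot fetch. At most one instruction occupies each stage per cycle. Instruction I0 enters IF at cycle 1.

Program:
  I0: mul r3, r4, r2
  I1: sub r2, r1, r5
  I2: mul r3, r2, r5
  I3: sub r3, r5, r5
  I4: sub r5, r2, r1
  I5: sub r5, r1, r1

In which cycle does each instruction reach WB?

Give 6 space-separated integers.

Answer: 5 6 9 10 11 12

Derivation:
I0 mul r3 <- r4,r2: IF@1 ID@2 stall=0 (-) EX@3 MEM@4 WB@5
I1 sub r2 <- r1,r5: IF@2 ID@3 stall=0 (-) EX@4 MEM@5 WB@6
I2 mul r3 <- r2,r5: IF@3 ID@4 stall=2 (RAW on I1.r2 (WB@6)) EX@7 MEM@8 WB@9
I3 sub r3 <- r5,r5: IF@4 ID@7 stall=0 (-) EX@8 MEM@9 WB@10
I4 sub r5 <- r2,r1: IF@7 ID@8 stall=0 (-) EX@9 MEM@10 WB@11
I5 sub r5 <- r1,r1: IF@8 ID@9 stall=0 (-) EX@10 MEM@11 WB@12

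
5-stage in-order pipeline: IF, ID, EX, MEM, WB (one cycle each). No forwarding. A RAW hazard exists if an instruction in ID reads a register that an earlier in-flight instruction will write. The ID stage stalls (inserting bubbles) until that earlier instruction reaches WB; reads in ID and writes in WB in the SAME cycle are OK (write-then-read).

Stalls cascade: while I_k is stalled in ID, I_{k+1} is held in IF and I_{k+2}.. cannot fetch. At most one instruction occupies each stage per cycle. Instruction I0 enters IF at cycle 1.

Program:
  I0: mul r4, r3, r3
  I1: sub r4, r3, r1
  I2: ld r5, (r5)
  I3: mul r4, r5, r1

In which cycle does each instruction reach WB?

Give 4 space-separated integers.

I0 mul r4 <- r3,r3: IF@1 ID@2 stall=0 (-) EX@3 MEM@4 WB@5
I1 sub r4 <- r3,r1: IF@2 ID@3 stall=0 (-) EX@4 MEM@5 WB@6
I2 ld r5 <- r5: IF@3 ID@4 stall=0 (-) EX@5 MEM@6 WB@7
I3 mul r4 <- r5,r1: IF@4 ID@5 stall=2 (RAW on I2.r5 (WB@7)) EX@8 MEM@9 WB@10

Answer: 5 6 7 10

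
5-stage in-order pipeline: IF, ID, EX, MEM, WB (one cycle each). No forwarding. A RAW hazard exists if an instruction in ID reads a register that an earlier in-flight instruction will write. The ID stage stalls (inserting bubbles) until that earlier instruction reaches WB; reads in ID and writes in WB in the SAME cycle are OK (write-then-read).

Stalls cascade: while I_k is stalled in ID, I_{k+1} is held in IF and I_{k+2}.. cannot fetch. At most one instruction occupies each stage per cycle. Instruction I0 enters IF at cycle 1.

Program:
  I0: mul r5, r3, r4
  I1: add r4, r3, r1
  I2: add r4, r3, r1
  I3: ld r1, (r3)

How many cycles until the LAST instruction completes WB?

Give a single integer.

I0 mul r5 <- r3,r4: IF@1 ID@2 stall=0 (-) EX@3 MEM@4 WB@5
I1 add r4 <- r3,r1: IF@2 ID@3 stall=0 (-) EX@4 MEM@5 WB@6
I2 add r4 <- r3,r1: IF@3 ID@4 stall=0 (-) EX@5 MEM@6 WB@7
I3 ld r1 <- r3: IF@4 ID@5 stall=0 (-) EX@6 MEM@7 WB@8

Answer: 8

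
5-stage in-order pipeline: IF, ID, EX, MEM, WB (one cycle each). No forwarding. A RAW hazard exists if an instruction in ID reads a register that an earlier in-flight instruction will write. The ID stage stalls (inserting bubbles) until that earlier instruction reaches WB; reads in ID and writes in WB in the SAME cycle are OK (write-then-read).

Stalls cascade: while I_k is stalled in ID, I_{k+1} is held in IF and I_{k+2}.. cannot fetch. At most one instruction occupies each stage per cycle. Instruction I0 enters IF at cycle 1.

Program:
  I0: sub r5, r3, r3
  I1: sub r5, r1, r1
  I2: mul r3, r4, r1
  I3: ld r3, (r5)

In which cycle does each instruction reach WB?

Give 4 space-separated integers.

I0 sub r5 <- r3,r3: IF@1 ID@2 stall=0 (-) EX@3 MEM@4 WB@5
I1 sub r5 <- r1,r1: IF@2 ID@3 stall=0 (-) EX@4 MEM@5 WB@6
I2 mul r3 <- r4,r1: IF@3 ID@4 stall=0 (-) EX@5 MEM@6 WB@7
I3 ld r3 <- r5: IF@4 ID@5 stall=1 (RAW on I1.r5 (WB@6)) EX@7 MEM@8 WB@9

Answer: 5 6 7 9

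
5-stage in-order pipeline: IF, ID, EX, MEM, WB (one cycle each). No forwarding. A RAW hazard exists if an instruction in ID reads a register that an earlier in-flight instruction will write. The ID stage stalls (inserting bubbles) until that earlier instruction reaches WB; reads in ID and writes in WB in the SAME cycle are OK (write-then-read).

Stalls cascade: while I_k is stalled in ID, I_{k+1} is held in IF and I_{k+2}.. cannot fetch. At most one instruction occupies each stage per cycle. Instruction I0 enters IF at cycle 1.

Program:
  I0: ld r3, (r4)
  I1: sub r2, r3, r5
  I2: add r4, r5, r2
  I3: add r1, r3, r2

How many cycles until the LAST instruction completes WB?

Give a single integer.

I0 ld r3 <- r4: IF@1 ID@2 stall=0 (-) EX@3 MEM@4 WB@5
I1 sub r2 <- r3,r5: IF@2 ID@3 stall=2 (RAW on I0.r3 (WB@5)) EX@6 MEM@7 WB@8
I2 add r4 <- r5,r2: IF@3 ID@6 stall=2 (RAW on I1.r2 (WB@8)) EX@9 MEM@10 WB@11
I3 add r1 <- r3,r2: IF@6 ID@9 stall=0 (-) EX@10 MEM@11 WB@12

Answer: 12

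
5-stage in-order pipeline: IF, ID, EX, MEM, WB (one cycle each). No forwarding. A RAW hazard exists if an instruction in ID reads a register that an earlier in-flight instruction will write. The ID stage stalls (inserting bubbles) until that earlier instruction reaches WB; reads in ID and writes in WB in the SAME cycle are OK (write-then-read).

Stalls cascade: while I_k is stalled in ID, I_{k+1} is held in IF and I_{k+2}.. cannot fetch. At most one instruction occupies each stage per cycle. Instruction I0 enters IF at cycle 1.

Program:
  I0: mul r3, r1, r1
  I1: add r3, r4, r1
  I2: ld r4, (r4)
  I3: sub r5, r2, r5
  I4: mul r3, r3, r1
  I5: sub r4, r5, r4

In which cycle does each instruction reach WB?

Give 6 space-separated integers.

I0 mul r3 <- r1,r1: IF@1 ID@2 stall=0 (-) EX@3 MEM@4 WB@5
I1 add r3 <- r4,r1: IF@2 ID@3 stall=0 (-) EX@4 MEM@5 WB@6
I2 ld r4 <- r4: IF@3 ID@4 stall=0 (-) EX@5 MEM@6 WB@7
I3 sub r5 <- r2,r5: IF@4 ID@5 stall=0 (-) EX@6 MEM@7 WB@8
I4 mul r3 <- r3,r1: IF@5 ID@6 stall=0 (-) EX@7 MEM@8 WB@9
I5 sub r4 <- r5,r4: IF@6 ID@7 stall=1 (RAW on I3.r5 (WB@8)) EX@9 MEM@10 WB@11

Answer: 5 6 7 8 9 11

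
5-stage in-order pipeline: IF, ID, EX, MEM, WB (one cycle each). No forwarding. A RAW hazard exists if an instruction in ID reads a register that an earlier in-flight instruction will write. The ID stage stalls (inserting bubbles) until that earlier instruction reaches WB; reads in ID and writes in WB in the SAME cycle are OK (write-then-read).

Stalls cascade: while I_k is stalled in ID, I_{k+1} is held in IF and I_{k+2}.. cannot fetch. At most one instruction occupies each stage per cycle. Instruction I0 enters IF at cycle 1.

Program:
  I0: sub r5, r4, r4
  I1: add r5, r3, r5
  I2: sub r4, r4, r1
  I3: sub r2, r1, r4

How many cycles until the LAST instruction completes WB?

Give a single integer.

Answer: 12

Derivation:
I0 sub r5 <- r4,r4: IF@1 ID@2 stall=0 (-) EX@3 MEM@4 WB@5
I1 add r5 <- r3,r5: IF@2 ID@3 stall=2 (RAW on I0.r5 (WB@5)) EX@6 MEM@7 WB@8
I2 sub r4 <- r4,r1: IF@3 ID@6 stall=0 (-) EX@7 MEM@8 WB@9
I3 sub r2 <- r1,r4: IF@6 ID@7 stall=2 (RAW on I2.r4 (WB@9)) EX@10 MEM@11 WB@12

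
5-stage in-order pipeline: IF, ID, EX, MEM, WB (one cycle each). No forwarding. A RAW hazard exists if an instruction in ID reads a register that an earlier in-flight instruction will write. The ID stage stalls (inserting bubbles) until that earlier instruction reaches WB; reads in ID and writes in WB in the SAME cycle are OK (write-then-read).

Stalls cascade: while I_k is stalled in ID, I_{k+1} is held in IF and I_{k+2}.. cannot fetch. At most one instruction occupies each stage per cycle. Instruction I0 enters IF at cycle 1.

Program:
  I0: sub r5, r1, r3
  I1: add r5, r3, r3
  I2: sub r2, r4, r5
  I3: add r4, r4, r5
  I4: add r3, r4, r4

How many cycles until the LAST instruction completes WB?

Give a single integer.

I0 sub r5 <- r1,r3: IF@1 ID@2 stall=0 (-) EX@3 MEM@4 WB@5
I1 add r5 <- r3,r3: IF@2 ID@3 stall=0 (-) EX@4 MEM@5 WB@6
I2 sub r2 <- r4,r5: IF@3 ID@4 stall=2 (RAW on I1.r5 (WB@6)) EX@7 MEM@8 WB@9
I3 add r4 <- r4,r5: IF@4 ID@7 stall=0 (-) EX@8 MEM@9 WB@10
I4 add r3 <- r4,r4: IF@7 ID@8 stall=2 (RAW on I3.r4 (WB@10)) EX@11 MEM@12 WB@13

Answer: 13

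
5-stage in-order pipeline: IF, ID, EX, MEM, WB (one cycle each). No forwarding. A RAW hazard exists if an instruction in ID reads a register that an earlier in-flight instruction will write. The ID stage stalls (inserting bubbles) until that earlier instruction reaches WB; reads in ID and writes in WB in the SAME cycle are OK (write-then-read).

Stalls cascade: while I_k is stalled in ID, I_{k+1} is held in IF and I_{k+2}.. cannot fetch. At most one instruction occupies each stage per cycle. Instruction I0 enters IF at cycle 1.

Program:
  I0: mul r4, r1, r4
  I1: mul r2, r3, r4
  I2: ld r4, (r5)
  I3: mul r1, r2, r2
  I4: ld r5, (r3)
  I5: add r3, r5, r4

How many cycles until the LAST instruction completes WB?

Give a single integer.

Answer: 15

Derivation:
I0 mul r4 <- r1,r4: IF@1 ID@2 stall=0 (-) EX@3 MEM@4 WB@5
I1 mul r2 <- r3,r4: IF@2 ID@3 stall=2 (RAW on I0.r4 (WB@5)) EX@6 MEM@7 WB@8
I2 ld r4 <- r5: IF@3 ID@6 stall=0 (-) EX@7 MEM@8 WB@9
I3 mul r1 <- r2,r2: IF@6 ID@7 stall=1 (RAW on I1.r2 (WB@8)) EX@9 MEM@10 WB@11
I4 ld r5 <- r3: IF@7 ID@9 stall=0 (-) EX@10 MEM@11 WB@12
I5 add r3 <- r5,r4: IF@9 ID@10 stall=2 (RAW on I4.r5 (WB@12)) EX@13 MEM@14 WB@15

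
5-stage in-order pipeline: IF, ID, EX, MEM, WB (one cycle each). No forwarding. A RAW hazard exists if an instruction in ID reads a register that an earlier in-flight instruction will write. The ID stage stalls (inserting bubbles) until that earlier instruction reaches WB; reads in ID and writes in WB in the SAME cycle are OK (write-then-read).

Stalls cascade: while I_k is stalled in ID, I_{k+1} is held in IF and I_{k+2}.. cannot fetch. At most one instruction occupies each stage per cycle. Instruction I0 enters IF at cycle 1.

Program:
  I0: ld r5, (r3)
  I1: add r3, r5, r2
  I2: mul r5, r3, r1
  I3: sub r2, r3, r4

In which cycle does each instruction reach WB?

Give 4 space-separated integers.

I0 ld r5 <- r3: IF@1 ID@2 stall=0 (-) EX@3 MEM@4 WB@5
I1 add r3 <- r5,r2: IF@2 ID@3 stall=2 (RAW on I0.r5 (WB@5)) EX@6 MEM@7 WB@8
I2 mul r5 <- r3,r1: IF@3 ID@6 stall=2 (RAW on I1.r3 (WB@8)) EX@9 MEM@10 WB@11
I3 sub r2 <- r3,r4: IF@6 ID@9 stall=0 (-) EX@10 MEM@11 WB@12

Answer: 5 8 11 12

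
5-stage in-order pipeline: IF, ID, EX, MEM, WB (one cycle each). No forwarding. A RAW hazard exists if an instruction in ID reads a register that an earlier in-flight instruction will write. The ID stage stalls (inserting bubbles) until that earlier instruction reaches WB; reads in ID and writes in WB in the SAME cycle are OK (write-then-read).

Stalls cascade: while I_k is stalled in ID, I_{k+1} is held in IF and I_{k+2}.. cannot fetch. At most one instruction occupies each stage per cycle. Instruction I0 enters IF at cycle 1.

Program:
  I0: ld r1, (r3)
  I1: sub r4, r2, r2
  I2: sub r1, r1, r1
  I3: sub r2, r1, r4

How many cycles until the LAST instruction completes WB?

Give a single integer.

I0 ld r1 <- r3: IF@1 ID@2 stall=0 (-) EX@3 MEM@4 WB@5
I1 sub r4 <- r2,r2: IF@2 ID@3 stall=0 (-) EX@4 MEM@5 WB@6
I2 sub r1 <- r1,r1: IF@3 ID@4 stall=1 (RAW on I0.r1 (WB@5)) EX@6 MEM@7 WB@8
I3 sub r2 <- r1,r4: IF@4 ID@6 stall=2 (RAW on I2.r1 (WB@8)) EX@9 MEM@10 WB@11

Answer: 11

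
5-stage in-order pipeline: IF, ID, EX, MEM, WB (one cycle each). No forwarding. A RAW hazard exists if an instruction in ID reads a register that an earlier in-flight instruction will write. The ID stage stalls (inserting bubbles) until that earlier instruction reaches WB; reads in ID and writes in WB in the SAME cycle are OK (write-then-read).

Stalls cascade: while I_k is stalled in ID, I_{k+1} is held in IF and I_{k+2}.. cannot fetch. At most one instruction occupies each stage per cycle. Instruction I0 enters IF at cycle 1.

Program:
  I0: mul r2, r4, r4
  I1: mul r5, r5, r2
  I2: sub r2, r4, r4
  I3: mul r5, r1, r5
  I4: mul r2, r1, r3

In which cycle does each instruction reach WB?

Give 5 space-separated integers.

Answer: 5 8 9 11 12

Derivation:
I0 mul r2 <- r4,r4: IF@1 ID@2 stall=0 (-) EX@3 MEM@4 WB@5
I1 mul r5 <- r5,r2: IF@2 ID@3 stall=2 (RAW on I0.r2 (WB@5)) EX@6 MEM@7 WB@8
I2 sub r2 <- r4,r4: IF@3 ID@6 stall=0 (-) EX@7 MEM@8 WB@9
I3 mul r5 <- r1,r5: IF@6 ID@7 stall=1 (RAW on I1.r5 (WB@8)) EX@9 MEM@10 WB@11
I4 mul r2 <- r1,r3: IF@7 ID@9 stall=0 (-) EX@10 MEM@11 WB@12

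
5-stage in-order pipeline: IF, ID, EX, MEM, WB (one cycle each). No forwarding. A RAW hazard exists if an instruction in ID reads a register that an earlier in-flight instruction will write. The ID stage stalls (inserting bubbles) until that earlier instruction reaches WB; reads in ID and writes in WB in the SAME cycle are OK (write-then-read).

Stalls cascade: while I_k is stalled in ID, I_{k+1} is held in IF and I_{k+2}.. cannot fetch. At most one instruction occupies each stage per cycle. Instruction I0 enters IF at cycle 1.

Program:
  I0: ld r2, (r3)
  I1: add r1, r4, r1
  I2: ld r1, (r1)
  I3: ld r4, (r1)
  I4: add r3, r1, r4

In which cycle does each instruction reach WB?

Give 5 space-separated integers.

I0 ld r2 <- r3: IF@1 ID@2 stall=0 (-) EX@3 MEM@4 WB@5
I1 add r1 <- r4,r1: IF@2 ID@3 stall=0 (-) EX@4 MEM@5 WB@6
I2 ld r1 <- r1: IF@3 ID@4 stall=2 (RAW on I1.r1 (WB@6)) EX@7 MEM@8 WB@9
I3 ld r4 <- r1: IF@4 ID@7 stall=2 (RAW on I2.r1 (WB@9)) EX@10 MEM@11 WB@12
I4 add r3 <- r1,r4: IF@7 ID@10 stall=2 (RAW on I3.r4 (WB@12)) EX@13 MEM@14 WB@15

Answer: 5 6 9 12 15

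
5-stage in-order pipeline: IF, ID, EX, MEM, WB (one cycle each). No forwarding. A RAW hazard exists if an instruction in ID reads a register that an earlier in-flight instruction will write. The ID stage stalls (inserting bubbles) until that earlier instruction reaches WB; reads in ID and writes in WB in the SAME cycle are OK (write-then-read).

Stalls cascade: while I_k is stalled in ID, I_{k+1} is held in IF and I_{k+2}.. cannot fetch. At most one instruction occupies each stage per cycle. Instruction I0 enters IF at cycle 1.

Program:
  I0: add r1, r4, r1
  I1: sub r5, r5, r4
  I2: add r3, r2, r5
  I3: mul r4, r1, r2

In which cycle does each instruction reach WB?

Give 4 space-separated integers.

Answer: 5 6 9 10

Derivation:
I0 add r1 <- r4,r1: IF@1 ID@2 stall=0 (-) EX@3 MEM@4 WB@5
I1 sub r5 <- r5,r4: IF@2 ID@3 stall=0 (-) EX@4 MEM@5 WB@6
I2 add r3 <- r2,r5: IF@3 ID@4 stall=2 (RAW on I1.r5 (WB@6)) EX@7 MEM@8 WB@9
I3 mul r4 <- r1,r2: IF@4 ID@7 stall=0 (-) EX@8 MEM@9 WB@10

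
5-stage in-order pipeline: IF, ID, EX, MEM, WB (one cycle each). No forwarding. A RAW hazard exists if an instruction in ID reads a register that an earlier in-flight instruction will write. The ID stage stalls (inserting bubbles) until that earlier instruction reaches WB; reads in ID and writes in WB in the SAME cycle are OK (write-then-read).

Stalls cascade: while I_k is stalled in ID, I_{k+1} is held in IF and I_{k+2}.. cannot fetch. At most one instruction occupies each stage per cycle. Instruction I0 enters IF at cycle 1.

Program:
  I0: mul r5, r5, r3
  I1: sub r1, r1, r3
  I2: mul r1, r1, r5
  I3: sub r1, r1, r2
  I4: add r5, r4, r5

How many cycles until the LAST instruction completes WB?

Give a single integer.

I0 mul r5 <- r5,r3: IF@1 ID@2 stall=0 (-) EX@3 MEM@4 WB@5
I1 sub r1 <- r1,r3: IF@2 ID@3 stall=0 (-) EX@4 MEM@5 WB@6
I2 mul r1 <- r1,r5: IF@3 ID@4 stall=2 (RAW on I1.r1 (WB@6)) EX@7 MEM@8 WB@9
I3 sub r1 <- r1,r2: IF@4 ID@7 stall=2 (RAW on I2.r1 (WB@9)) EX@10 MEM@11 WB@12
I4 add r5 <- r4,r5: IF@7 ID@10 stall=0 (-) EX@11 MEM@12 WB@13

Answer: 13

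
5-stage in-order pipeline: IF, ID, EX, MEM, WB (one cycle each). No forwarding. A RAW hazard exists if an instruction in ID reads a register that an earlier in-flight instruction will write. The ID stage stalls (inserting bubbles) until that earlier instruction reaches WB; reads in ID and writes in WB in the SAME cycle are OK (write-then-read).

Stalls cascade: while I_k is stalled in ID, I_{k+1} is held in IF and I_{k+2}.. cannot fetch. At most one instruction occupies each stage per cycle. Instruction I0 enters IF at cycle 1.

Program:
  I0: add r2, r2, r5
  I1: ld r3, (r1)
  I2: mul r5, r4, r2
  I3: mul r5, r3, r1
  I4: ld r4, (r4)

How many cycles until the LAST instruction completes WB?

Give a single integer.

Answer: 10

Derivation:
I0 add r2 <- r2,r5: IF@1 ID@2 stall=0 (-) EX@3 MEM@4 WB@5
I1 ld r3 <- r1: IF@2 ID@3 stall=0 (-) EX@4 MEM@5 WB@6
I2 mul r5 <- r4,r2: IF@3 ID@4 stall=1 (RAW on I0.r2 (WB@5)) EX@6 MEM@7 WB@8
I3 mul r5 <- r3,r1: IF@4 ID@6 stall=0 (-) EX@7 MEM@8 WB@9
I4 ld r4 <- r4: IF@6 ID@7 stall=0 (-) EX@8 MEM@9 WB@10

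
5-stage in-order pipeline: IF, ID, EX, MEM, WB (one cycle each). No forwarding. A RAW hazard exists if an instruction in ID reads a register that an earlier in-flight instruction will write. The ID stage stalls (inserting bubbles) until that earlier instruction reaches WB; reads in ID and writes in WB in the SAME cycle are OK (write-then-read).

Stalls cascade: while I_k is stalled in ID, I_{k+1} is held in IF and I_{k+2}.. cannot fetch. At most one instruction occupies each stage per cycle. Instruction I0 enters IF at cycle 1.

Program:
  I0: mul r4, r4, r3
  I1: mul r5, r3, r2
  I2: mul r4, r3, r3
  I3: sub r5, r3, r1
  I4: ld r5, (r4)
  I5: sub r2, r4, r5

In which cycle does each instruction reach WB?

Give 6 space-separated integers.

Answer: 5 6 7 8 10 13

Derivation:
I0 mul r4 <- r4,r3: IF@1 ID@2 stall=0 (-) EX@3 MEM@4 WB@5
I1 mul r5 <- r3,r2: IF@2 ID@3 stall=0 (-) EX@4 MEM@5 WB@6
I2 mul r4 <- r3,r3: IF@3 ID@4 stall=0 (-) EX@5 MEM@6 WB@7
I3 sub r5 <- r3,r1: IF@4 ID@5 stall=0 (-) EX@6 MEM@7 WB@8
I4 ld r5 <- r4: IF@5 ID@6 stall=1 (RAW on I2.r4 (WB@7)) EX@8 MEM@9 WB@10
I5 sub r2 <- r4,r5: IF@6 ID@8 stall=2 (RAW on I4.r5 (WB@10)) EX@11 MEM@12 WB@13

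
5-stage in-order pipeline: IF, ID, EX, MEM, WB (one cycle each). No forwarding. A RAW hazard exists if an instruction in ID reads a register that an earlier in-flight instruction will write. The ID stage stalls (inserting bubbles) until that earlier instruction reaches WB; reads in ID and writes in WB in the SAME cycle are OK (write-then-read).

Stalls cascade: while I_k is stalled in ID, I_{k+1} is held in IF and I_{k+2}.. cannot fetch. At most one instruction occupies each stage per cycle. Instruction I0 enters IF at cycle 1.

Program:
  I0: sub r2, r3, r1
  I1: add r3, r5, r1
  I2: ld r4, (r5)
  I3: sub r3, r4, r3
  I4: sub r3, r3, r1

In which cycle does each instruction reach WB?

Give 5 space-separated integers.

Answer: 5 6 7 10 13

Derivation:
I0 sub r2 <- r3,r1: IF@1 ID@2 stall=0 (-) EX@3 MEM@4 WB@5
I1 add r3 <- r5,r1: IF@2 ID@3 stall=0 (-) EX@4 MEM@5 WB@6
I2 ld r4 <- r5: IF@3 ID@4 stall=0 (-) EX@5 MEM@6 WB@7
I3 sub r3 <- r4,r3: IF@4 ID@5 stall=2 (RAW on I2.r4 (WB@7)) EX@8 MEM@9 WB@10
I4 sub r3 <- r3,r1: IF@5 ID@8 stall=2 (RAW on I3.r3 (WB@10)) EX@11 MEM@12 WB@13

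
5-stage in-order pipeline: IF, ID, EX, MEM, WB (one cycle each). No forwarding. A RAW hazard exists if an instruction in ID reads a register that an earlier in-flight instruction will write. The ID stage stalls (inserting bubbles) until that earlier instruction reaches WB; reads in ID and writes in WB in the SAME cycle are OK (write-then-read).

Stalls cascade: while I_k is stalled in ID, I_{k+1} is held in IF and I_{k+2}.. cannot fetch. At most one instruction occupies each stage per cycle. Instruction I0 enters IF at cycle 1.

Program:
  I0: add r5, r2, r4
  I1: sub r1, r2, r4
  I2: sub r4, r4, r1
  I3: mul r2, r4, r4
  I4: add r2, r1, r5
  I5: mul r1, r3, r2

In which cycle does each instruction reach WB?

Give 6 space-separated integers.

Answer: 5 6 9 12 13 16

Derivation:
I0 add r5 <- r2,r4: IF@1 ID@2 stall=0 (-) EX@3 MEM@4 WB@5
I1 sub r1 <- r2,r4: IF@2 ID@3 stall=0 (-) EX@4 MEM@5 WB@6
I2 sub r4 <- r4,r1: IF@3 ID@4 stall=2 (RAW on I1.r1 (WB@6)) EX@7 MEM@8 WB@9
I3 mul r2 <- r4,r4: IF@4 ID@7 stall=2 (RAW on I2.r4 (WB@9)) EX@10 MEM@11 WB@12
I4 add r2 <- r1,r5: IF@7 ID@10 stall=0 (-) EX@11 MEM@12 WB@13
I5 mul r1 <- r3,r2: IF@10 ID@11 stall=2 (RAW on I4.r2 (WB@13)) EX@14 MEM@15 WB@16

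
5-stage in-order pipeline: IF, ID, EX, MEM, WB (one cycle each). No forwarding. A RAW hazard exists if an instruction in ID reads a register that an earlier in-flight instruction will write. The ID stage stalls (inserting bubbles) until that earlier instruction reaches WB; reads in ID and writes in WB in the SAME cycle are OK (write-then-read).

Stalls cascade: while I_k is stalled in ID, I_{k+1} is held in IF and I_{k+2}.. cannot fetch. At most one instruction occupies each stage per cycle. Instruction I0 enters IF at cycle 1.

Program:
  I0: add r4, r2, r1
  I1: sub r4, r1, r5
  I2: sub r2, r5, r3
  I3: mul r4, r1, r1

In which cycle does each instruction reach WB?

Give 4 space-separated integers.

Answer: 5 6 7 8

Derivation:
I0 add r4 <- r2,r1: IF@1 ID@2 stall=0 (-) EX@3 MEM@4 WB@5
I1 sub r4 <- r1,r5: IF@2 ID@3 stall=0 (-) EX@4 MEM@5 WB@6
I2 sub r2 <- r5,r3: IF@3 ID@4 stall=0 (-) EX@5 MEM@6 WB@7
I3 mul r4 <- r1,r1: IF@4 ID@5 stall=0 (-) EX@6 MEM@7 WB@8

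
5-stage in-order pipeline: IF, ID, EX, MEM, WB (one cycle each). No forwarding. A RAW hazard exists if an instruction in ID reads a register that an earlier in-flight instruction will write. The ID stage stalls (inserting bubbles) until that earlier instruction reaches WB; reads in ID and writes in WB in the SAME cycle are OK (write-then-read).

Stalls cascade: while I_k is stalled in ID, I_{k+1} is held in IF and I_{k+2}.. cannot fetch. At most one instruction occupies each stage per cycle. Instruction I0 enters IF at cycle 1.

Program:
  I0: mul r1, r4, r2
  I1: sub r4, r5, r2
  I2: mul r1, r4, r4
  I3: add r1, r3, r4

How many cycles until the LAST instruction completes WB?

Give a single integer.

Answer: 10

Derivation:
I0 mul r1 <- r4,r2: IF@1 ID@2 stall=0 (-) EX@3 MEM@4 WB@5
I1 sub r4 <- r5,r2: IF@2 ID@3 stall=0 (-) EX@4 MEM@5 WB@6
I2 mul r1 <- r4,r4: IF@3 ID@4 stall=2 (RAW on I1.r4 (WB@6)) EX@7 MEM@8 WB@9
I3 add r1 <- r3,r4: IF@4 ID@7 stall=0 (-) EX@8 MEM@9 WB@10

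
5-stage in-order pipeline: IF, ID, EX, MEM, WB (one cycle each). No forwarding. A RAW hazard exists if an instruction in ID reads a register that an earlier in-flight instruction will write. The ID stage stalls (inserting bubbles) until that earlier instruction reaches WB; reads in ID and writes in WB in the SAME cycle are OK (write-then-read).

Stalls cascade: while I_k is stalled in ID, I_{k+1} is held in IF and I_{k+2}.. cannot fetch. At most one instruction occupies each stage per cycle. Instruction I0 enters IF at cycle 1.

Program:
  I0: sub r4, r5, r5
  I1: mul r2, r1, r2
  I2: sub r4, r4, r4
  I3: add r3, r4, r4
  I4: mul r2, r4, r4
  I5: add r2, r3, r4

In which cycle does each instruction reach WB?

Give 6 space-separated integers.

I0 sub r4 <- r5,r5: IF@1 ID@2 stall=0 (-) EX@3 MEM@4 WB@5
I1 mul r2 <- r1,r2: IF@2 ID@3 stall=0 (-) EX@4 MEM@5 WB@6
I2 sub r4 <- r4,r4: IF@3 ID@4 stall=1 (RAW on I0.r4 (WB@5)) EX@6 MEM@7 WB@8
I3 add r3 <- r4,r4: IF@4 ID@6 stall=2 (RAW on I2.r4 (WB@8)) EX@9 MEM@10 WB@11
I4 mul r2 <- r4,r4: IF@6 ID@9 stall=0 (-) EX@10 MEM@11 WB@12
I5 add r2 <- r3,r4: IF@9 ID@10 stall=1 (RAW on I3.r3 (WB@11)) EX@12 MEM@13 WB@14

Answer: 5 6 8 11 12 14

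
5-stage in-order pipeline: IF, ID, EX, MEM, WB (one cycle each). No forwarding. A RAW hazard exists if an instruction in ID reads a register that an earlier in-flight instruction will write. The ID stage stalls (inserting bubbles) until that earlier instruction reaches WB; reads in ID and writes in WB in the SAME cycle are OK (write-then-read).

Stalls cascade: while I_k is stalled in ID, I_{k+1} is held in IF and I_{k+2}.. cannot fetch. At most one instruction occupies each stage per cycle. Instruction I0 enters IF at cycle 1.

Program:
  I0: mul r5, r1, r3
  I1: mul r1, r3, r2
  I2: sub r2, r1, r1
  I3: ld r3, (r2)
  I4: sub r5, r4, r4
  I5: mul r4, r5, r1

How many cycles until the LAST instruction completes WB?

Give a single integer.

I0 mul r5 <- r1,r3: IF@1 ID@2 stall=0 (-) EX@3 MEM@4 WB@5
I1 mul r1 <- r3,r2: IF@2 ID@3 stall=0 (-) EX@4 MEM@5 WB@6
I2 sub r2 <- r1,r1: IF@3 ID@4 stall=2 (RAW on I1.r1 (WB@6)) EX@7 MEM@8 WB@9
I3 ld r3 <- r2: IF@4 ID@7 stall=2 (RAW on I2.r2 (WB@9)) EX@10 MEM@11 WB@12
I4 sub r5 <- r4,r4: IF@7 ID@10 stall=0 (-) EX@11 MEM@12 WB@13
I5 mul r4 <- r5,r1: IF@10 ID@11 stall=2 (RAW on I4.r5 (WB@13)) EX@14 MEM@15 WB@16

Answer: 16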